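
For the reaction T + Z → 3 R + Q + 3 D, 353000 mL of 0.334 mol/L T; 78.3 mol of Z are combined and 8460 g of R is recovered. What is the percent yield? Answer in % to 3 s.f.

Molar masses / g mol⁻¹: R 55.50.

64.9 %

n(T) = 0.334 × 353000/1000 = 117.9 mol
n(Z) = 78.30 mol
n/ν for T = 117.9/1 = 117.9
n/ν for Z = 78.30/1 = 78.30
Smallest n/ν is Z → limiting reagent.
theoretical n(R) = (3/1) × 78.30 = 234.9 mol → 13040 g
% yield = 8460 / 13040 × 100 = 64.88 %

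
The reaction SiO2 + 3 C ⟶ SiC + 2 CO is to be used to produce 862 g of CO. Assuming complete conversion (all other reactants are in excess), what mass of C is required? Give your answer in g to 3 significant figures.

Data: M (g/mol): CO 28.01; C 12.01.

n(CO) = 862 / 28.01 = 30.77 mol
n(C) = (3/2) × 30.77 = 46.16 mol
mass = 46.16 × 12.01 = 554.4 g

554 g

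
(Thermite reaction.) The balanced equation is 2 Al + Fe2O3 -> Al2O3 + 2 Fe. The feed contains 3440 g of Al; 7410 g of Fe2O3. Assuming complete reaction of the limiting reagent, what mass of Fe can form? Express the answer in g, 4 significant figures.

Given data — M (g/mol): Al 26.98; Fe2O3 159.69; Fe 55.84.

5182 g

n(Al) = 3440 / 26.98 = 127.5 mol
n(Fe2O3) = 7410 / 159.69 = 46.40 mol
n/ν → Al: 63.75, Fe2O3: 46.40; Fe2O3 is limiting.
n(Fe) = (2/1) × 46.40 = 92.80 mol
mass = 92.80 × 55.84 = 5182 g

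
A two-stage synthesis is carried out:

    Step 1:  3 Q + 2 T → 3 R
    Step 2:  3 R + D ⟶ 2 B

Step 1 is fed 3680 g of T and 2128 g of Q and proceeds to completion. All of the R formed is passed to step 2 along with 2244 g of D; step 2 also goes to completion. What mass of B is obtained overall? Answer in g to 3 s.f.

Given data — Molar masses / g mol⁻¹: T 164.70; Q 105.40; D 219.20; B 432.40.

Step 1:
n(T) = 3680 / 164.70 = 22.34 mol
n(Q) = 2128 / 105.40 = 20.19 mol
n/ν for T = 22.34/2 = 11.17
n/ν for Q = 20.19/3 = 6.730
Smallest n/ν is Q → limiting reagent.
n(R) produced = (3/3) × 20.19 = 20.19 mol
Step 2:
n(R) available = 20.19 mol
n(D) = 2244 / 219.20 = 10.24 mol
n/ν for R = 20.19/3 = 6.730
n/ν for D = 10.24/1 = 10.24
Smallest n/ν is R → limiting reagent.
n(B) = (2/3) × 20.19 = 13.46 mol
mass = 13.46 × 432.40 = 5820 g

5820 g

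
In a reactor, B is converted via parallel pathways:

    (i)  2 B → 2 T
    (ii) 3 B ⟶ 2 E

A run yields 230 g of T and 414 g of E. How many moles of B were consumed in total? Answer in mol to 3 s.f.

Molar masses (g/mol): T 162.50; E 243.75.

3.96 mol

n(T) = 230 / 162.50 = 1.415 mol
n(E) = 414 / 243.75 = 1.698 mol
n(B) via (i) = (2/2)×1.415 = 1.415 mol
n(B) via (ii) = (3/2)×1.698 = 2.547 mol
total n(B) = 1.415 + 2.547 = 3.962 mol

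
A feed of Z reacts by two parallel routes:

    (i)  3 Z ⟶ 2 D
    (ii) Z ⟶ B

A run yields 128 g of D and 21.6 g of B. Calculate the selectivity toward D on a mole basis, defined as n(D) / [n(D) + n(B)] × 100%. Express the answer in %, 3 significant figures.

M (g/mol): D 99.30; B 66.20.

79.8 %

n(D) = 128 / 99.30 = 1.289 mol
n(B) = 21.6 / 66.20 = 0.3263 mol
selectivity = 1.289/(1.289+0.3263) × 100 = 79.80 %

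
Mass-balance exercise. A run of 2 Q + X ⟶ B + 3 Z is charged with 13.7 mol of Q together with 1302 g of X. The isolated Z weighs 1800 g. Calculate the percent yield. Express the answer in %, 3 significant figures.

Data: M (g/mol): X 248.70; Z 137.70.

83.2 %

n(Q) = 13.70 mol
n(X) = 1302 / 248.70 = 5.235 mol
n/ν → Q: 6.850, X: 5.235; X is limiting.
theoretical n(Z) = (3/1) × 5.235 = 15.71 mol → 2163 g
% yield = 1800 / 2163 × 100 = 83.22 %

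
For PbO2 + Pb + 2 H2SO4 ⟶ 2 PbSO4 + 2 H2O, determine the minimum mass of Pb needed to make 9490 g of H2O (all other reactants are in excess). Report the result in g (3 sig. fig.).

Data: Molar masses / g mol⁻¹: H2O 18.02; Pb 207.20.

n(H2O) = 9490 / 18.02 = 526.6 mol
n(Pb) = (1/2) × 526.6 = 263.3 mol
mass = 263.3 × 207.20 = 54560 g

54600 g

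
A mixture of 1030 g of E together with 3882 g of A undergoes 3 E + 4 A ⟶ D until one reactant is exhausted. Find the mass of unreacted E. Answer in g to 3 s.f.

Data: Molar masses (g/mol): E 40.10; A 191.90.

n(E) = 1030 / 40.10 = 25.69 mol
n(A) = 3882 / 191.90 = 20.23 mol
n/ν for E = 25.69/3 = 8.563
n/ν for A = 20.23/4 = 5.058
Smallest n/ν is A → limiting reagent.
E consumed = (3/4) × 20.23 = 15.17 mol
E remaining = 25.69 − 15.17 = 10.52 mol
mass = 10.52 × 40.10 = 421.9 g

422 g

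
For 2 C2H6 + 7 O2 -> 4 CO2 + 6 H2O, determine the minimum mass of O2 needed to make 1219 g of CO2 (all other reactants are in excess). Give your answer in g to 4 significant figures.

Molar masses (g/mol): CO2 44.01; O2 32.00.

1551 g

n(CO2) = 1219 / 44.01 = 27.70 mol
n(O2) = (7/4) × 27.70 = 48.48 mol
mass = 48.48 × 32.00 = 1551 g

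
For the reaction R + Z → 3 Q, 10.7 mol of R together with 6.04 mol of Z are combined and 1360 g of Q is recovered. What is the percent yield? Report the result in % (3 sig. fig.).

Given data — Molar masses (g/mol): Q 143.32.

n(R) = 10.70 mol
n(Z) = 6.040 mol
n/ν for R = 10.70/1 = 10.70
n/ν for Z = 6.040/1 = 6.040
Smallest n/ν is Z → limiting reagent.
theoretical n(Q) = (3/1) × 6.040 = 18.12 mol → 2597 g
% yield = 1360 / 2597 × 100 = 52.37 %

52.4 %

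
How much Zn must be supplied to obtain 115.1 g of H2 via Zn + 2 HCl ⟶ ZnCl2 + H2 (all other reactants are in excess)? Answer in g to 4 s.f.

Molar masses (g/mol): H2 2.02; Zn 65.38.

n(H2) = 115.1 / 2.02 = 56.98 mol
n(Zn) = (1/1) × 56.98 = 56.98 mol
mass = 56.98 × 65.38 = 3725 g

3725 g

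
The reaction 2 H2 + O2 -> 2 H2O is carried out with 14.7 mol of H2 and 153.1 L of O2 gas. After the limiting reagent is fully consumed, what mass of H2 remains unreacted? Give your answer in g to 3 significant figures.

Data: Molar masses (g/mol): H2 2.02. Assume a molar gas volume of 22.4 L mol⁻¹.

2.08 g

n(H2) = 14.70 mol
n(O2) = 153.1 / 22.4 = 6.835 mol
n/ν for H2 = 14.70/2 = 7.350
n/ν for O2 = 6.835/1 = 6.835
Smallest n/ν is O2 → limiting reagent.
H2 consumed = (2/1) × 6.835 = 13.67 mol
H2 remaining = 14.70 − 13.67 = 1.030 mol
mass = 1.030 × 2.02 = 2.081 g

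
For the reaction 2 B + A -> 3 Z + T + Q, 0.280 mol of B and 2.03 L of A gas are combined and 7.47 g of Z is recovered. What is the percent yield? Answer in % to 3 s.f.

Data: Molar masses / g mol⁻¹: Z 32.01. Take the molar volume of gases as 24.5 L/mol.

93.9 %

n(B) = 0.2800 mol
n(A) = 2.030 / 24.5 = 0.08286 mol
n/ν for B = 0.2800/2 = 0.1400
n/ν for A = 0.08286/1 = 0.08286
Smallest n/ν is A → limiting reagent.
theoretical n(Z) = (3/1) × 0.08286 = 0.2486 mol → 7.958 g
% yield = 7.47 / 7.958 × 100 = 93.87 %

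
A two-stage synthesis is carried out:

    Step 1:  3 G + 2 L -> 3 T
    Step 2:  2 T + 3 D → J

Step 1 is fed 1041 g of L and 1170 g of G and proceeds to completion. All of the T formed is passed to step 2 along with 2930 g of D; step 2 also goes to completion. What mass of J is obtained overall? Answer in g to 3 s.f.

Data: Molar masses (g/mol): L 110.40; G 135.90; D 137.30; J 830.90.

3580 g

Step 1:
n(L) = 1041 / 110.40 = 9.429 mol
n(G) = 1170 / 135.90 = 8.609 mol
n/ν for L = 9.429/2 = 4.715
n/ν for G = 8.609/3 = 2.870
Smallest n/ν is G → limiting reagent.
n(T) produced = (3/3) × 8.609 = 8.609 mol
Step 2:
n(T) available = 8.609 mol
n(D) = 2930 / 137.30 = 21.34 mol
n/ν for T = 8.609/2 = 4.305
n/ν for D = 21.34/3 = 7.113
Smallest n/ν is T → limiting reagent.
n(J) = (1/2) × 8.609 = 4.305 mol
mass = 4.305 × 830.90 = 3577 g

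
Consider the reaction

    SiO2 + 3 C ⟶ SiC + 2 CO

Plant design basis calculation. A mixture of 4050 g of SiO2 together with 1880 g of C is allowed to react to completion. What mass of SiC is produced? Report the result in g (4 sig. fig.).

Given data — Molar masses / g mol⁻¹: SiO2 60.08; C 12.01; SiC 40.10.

n(SiO2) = 4050 / 60.08 = 67.41 mol
n(C) = 1880 / 12.01 = 156.5 mol
n/ν → SiO2: 67.41, C: 52.17; C is limiting.
n(SiC) = (1/3) × 156.5 = 52.17 mol
mass = 52.17 × 40.10 = 2092 g

2092 g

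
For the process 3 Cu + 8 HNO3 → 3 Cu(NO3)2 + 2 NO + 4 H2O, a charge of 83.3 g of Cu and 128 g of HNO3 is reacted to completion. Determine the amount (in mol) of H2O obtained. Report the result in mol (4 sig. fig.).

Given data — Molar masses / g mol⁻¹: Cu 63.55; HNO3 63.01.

n(Cu) = 83.30 / 63.55 = 1.311 mol
n(HNO3) = 128.0 / 63.01 = 2.031 mol
n/ν for Cu = 1.311/3 = 0.4370
n/ν for HNO3 = 2.031/8 = 0.2539
Smallest n/ν is HNO3 → limiting reagent.
n(H2O) = (4/8) × 2.031 = 1.016 mol

1.016 mol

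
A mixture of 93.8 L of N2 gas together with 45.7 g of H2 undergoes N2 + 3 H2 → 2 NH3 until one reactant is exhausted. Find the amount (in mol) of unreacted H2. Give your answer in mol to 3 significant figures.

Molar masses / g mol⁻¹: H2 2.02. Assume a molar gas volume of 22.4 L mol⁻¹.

10.1 mol

n(N2) = 93.80 / 22.4 = 4.188 mol
n(H2) = 45.70 / 2.02 = 22.62 mol
n/ν → N2: 4.188, H2: 7.540; N2 is limiting.
H2 consumed = (3/1) × 4.188 = 12.56 mol
H2 remaining = 22.62 − 12.56 = 10.06 mol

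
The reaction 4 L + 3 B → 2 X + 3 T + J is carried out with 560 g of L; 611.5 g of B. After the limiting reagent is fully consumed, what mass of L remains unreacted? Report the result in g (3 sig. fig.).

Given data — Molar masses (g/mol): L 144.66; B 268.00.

120 g

n(L) = 560.0 / 144.66 = 3.871 mol
n(B) = 611.5 / 268.00 = 2.282 mol
n/ν for L = 3.871/4 = 0.9678
n/ν for B = 2.282/3 = 0.7607
Smallest n/ν is B → limiting reagent.
L consumed = (4/3) × 2.282 = 3.043 mol
L remaining = 3.871 − 3.043 = 0.8280 mol
mass = 0.8280 × 144.66 = 119.8 g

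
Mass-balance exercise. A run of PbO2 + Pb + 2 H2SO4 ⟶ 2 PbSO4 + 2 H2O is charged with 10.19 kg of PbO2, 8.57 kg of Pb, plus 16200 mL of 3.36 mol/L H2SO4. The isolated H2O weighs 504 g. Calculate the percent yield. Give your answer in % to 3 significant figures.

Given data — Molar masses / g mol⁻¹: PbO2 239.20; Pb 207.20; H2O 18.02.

51.4 %

n(PbO2) = 10.19×1000 / 239.20 = 42.60 mol
n(Pb) = 8.570×1000 / 207.20 = 41.36 mol
n(H2SO4) = 3.36 × 16200/1000 = 54.43 mol
n/ν for PbO2 = 42.60/1 = 42.60
n/ν for Pb = 41.36/1 = 41.36
n/ν for H2SO4 = 54.43/2 = 27.22
Smallest n/ν is H2SO4 → limiting reagent.
theoretical n(H2O) = (2/2) × 54.43 = 54.43 mol → 980.8 g
% yield = 504 / 980.8 × 100 = 51.39 %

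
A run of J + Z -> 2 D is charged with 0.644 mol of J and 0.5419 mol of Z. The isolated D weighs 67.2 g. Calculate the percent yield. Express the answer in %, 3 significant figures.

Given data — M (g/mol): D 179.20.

n(J) = 0.6440 mol
n(Z) = 0.5419 mol
n/ν → J: 0.6440, Z: 0.5419; Z is limiting.
theoretical n(D) = (2/1) × 0.5419 = 1.084 mol → 194.3 g
% yield = 67.2 / 194.3 × 100 = 34.59 %

34.6 %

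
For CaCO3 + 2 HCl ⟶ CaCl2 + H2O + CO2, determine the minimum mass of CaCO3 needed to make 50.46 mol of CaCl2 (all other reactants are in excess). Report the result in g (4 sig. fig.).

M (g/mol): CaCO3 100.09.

n(CaCl2) = 50.46 mol
n(CaCO3) = (1/1) × 50.46 = 50.46 mol
mass = 50.46 × 100.09 = 5051 g

5051 g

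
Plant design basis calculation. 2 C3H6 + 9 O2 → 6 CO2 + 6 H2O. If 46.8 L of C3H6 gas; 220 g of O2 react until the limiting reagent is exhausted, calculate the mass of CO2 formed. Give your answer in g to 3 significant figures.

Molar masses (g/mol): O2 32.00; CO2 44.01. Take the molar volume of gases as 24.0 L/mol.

202 g

n(C3H6) = 46.80 / 24.0 = 1.950 mol
n(O2) = 220.0 / 32.00 = 6.875 mol
n/ν → C3H6: 0.9750, O2: 0.7639; O2 is limiting.
n(CO2) = (6/9) × 6.875 = 4.583 mol
mass = 4.583 × 44.01 = 201.7 g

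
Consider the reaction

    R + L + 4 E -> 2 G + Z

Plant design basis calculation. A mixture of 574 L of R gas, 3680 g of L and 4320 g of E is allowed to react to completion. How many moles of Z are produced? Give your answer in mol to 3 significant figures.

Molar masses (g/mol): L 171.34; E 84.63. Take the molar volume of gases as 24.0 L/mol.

n(R) = 574.0 / 24.0 = 23.92 mol
n(L) = 3680 / 171.34 = 21.48 mol
n(E) = 4320 / 84.63 = 51.05 mol
n/ν for R = 23.92/1 = 23.92
n/ν for L = 21.48/1 = 21.48
n/ν for E = 51.05/4 = 12.76
Smallest n/ν is E → limiting reagent.
n(Z) = (1/4) × 51.05 = 12.76 mol

12.8 mol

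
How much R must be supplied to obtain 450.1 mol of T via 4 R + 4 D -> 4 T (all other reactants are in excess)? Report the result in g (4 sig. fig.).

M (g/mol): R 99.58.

44820 g

n(T) = 450.1 mol
n(R) = (4/4) × 450.1 = 450.1 mol
mass = 450.1 × 99.58 = 44820 g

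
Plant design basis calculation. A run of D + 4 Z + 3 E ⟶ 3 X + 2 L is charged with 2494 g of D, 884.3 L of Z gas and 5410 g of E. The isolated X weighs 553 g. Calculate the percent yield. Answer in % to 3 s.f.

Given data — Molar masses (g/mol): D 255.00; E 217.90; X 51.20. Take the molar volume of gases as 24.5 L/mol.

n(D) = 2494 / 255.00 = 9.780 mol
n(Z) = 884.3 / 24.5 = 36.09 mol
n(E) = 5410 / 217.90 = 24.83 mol
n/ν for D = 9.780/1 = 9.780
n/ν for Z = 36.09/4 = 9.023
n/ν for E = 24.83/3 = 8.277
Smallest n/ν is E → limiting reagent.
theoretical n(X) = (3/3) × 24.83 = 24.83 mol → 1271 g
% yield = 553 / 1271 × 100 = 43.51 %

43.5 %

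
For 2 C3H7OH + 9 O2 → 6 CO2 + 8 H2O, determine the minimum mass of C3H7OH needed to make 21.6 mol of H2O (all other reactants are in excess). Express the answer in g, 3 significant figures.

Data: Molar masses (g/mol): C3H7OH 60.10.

325 g

n(H2O) = 21.60 mol
n(C3H7OH) = (2/8) × 21.60 = 5.400 mol
mass = 5.400 × 60.10 = 324.5 g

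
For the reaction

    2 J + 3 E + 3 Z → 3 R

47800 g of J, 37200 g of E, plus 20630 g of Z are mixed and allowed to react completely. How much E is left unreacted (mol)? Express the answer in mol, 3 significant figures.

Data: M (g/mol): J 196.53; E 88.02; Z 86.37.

n(J) = 47800 / 196.53 = 243.2 mol
n(E) = 37200 / 88.02 = 422.6 mol
n(Z) = 20630 / 86.37 = 238.9 mol
n/ν → J: 121.6, E: 140.9, Z: 79.63; Z is limiting.
E consumed = (3/3) × 238.9 = 238.9 mol
E remaining = 422.6 − 238.9 = 183.7 mol

184 mol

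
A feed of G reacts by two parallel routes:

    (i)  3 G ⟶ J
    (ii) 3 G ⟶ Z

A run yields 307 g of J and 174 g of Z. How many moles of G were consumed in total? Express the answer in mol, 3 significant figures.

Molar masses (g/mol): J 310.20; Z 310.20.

n(J) = 307 / 310.20 = 0.9897 mol
n(Z) = 174 / 310.20 = 0.5609 mol
n(G) via (i) = (3/1)×0.9897 = 2.969 mol
n(G) via (ii) = (3/1)×0.5609 = 1.683 mol
total n(G) = 2.969 + 1.683 = 4.652 mol

4.65 mol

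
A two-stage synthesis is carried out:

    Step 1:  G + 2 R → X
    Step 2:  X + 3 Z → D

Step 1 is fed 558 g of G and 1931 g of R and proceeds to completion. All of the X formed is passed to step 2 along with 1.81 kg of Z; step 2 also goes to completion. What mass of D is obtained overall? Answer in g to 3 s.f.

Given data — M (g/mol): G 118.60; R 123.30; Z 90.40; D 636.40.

Step 1:
n(G) = 558.0 / 118.60 = 4.705 mol
n(R) = 1931 / 123.30 = 15.66 mol
n/ν for G = 4.705/1 = 4.705
n/ν for R = 15.66/2 = 7.830
Smallest n/ν is G → limiting reagent.
n(X) produced = (1/1) × 4.705 = 4.705 mol
Step 2:
n(X) available = 4.705 mol
n(Z) = 1.810×1000 / 90.40 = 20.02 mol
n/ν for X = 4.705/1 = 4.705
n/ν for Z = 20.02/3 = 6.673
Smallest n/ν is X → limiting reagent.
n(D) = (1/1) × 4.705 = 4.705 mol
mass = 4.705 × 636.40 = 2994 g

2990 g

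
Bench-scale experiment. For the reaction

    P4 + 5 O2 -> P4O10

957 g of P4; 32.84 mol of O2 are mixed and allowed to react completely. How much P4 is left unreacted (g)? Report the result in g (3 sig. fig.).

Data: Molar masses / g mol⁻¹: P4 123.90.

n(P4) = 957.0 / 123.90 = 7.724 mol
n(O2) = 32.84 mol
n/ν → P4: 7.724, O2: 6.568; O2 is limiting.
P4 consumed = (1/5) × 32.84 = 6.568 mol
P4 remaining = 7.724 − 6.568 = 1.156 mol
mass = 1.156 × 123.90 = 143.2 g

143 g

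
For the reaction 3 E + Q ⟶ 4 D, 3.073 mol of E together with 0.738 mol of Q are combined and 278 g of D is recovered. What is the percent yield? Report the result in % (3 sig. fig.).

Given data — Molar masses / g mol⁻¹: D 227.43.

n(E) = 3.073 mol
n(Q) = 0.7380 mol
n/ν for E = 3.073/3 = 1.024
n/ν for Q = 0.7380/1 = 0.7380
Smallest n/ν is Q → limiting reagent.
theoretical n(D) = (4/1) × 0.7380 = 2.952 mol → 671.4 g
% yield = 278 / 671.4 × 100 = 41.41 %

41.4 %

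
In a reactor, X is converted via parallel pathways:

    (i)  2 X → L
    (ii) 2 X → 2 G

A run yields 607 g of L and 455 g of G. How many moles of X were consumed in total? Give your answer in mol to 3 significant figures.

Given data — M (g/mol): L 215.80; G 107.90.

n(L) = 607 / 215.80 = 2.813 mol
n(G) = 455 / 107.90 = 4.217 mol
n(X) via (i) = (2/1)×2.813 = 5.626 mol
n(X) via (ii) = (2/2)×4.217 = 4.217 mol
total n(X) = 5.626 + 4.217 = 9.843 mol

9.84 mol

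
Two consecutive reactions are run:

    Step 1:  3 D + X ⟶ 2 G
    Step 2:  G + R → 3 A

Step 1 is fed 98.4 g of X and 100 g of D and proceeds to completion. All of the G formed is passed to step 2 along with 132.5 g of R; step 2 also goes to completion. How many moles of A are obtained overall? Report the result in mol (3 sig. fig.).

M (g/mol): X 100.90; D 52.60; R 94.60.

3.80 mol

Step 1:
n(X) = 98.40 / 100.90 = 0.9752 mol
n(D) = 100.0 / 52.60 = 1.901 mol
n/ν for X = 0.9752/1 = 0.9752
n/ν for D = 1.901/3 = 0.6337
Smallest n/ν is D → limiting reagent.
n(G) produced = (2/3) × 1.901 = 1.267 mol
Step 2:
n(G) available = 1.267 mol
n(R) = 132.5 / 94.60 = 1.401 mol
n/ν for G = 1.267/1 = 1.267
n/ν for R = 1.401/1 = 1.401
Smallest n/ν is G → limiting reagent.
n(A) = (3/1) × 1.267 = 3.801 mol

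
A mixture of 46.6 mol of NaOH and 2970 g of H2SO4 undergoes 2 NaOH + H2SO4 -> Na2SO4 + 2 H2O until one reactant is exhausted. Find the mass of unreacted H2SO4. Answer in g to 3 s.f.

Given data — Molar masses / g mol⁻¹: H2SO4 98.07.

n(NaOH) = 46.60 mol
n(H2SO4) = 2970 / 98.07 = 30.28 mol
n/ν → NaOH: 23.30, H2SO4: 30.28; NaOH is limiting.
H2SO4 consumed = (1/2) × 46.60 = 23.30 mol
H2SO4 remaining = 30.28 − 23.30 = 6.980 mol
mass = 6.980 × 98.07 = 684.5 g

685 g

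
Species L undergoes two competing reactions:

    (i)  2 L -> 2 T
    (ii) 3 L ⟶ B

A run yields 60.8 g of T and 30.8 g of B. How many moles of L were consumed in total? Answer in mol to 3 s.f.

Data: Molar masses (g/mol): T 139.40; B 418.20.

0.657 mol

n(T) = 60.8 / 139.40 = 0.4362 mol
n(B) = 30.8 / 418.20 = 0.07365 mol
n(L) via (i) = (2/2)×0.4362 = 0.4362 mol
n(L) via (ii) = (3/1)×0.07365 = 0.2210 mol
total n(L) = 0.4362 + 0.2210 = 0.6572 mol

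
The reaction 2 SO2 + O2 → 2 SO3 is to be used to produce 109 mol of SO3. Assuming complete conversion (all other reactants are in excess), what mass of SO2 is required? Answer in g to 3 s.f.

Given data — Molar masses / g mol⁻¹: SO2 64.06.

n(SO3) = 109.0 mol
n(SO2) = (2/2) × 109.0 = 109.0 mol
mass = 109.0 × 64.06 = 6983 g

6980 g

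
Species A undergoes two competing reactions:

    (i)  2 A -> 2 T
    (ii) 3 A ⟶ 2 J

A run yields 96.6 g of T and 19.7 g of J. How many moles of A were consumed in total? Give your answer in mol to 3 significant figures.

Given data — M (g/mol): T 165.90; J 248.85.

n(T) = 96.6 / 165.90 = 0.5823 mol
n(J) = 19.7 / 248.85 = 0.07916 mol
n(A) via (i) = (2/2)×0.5823 = 0.5823 mol
n(A) via (ii) = (3/2)×0.07916 = 0.1187 mol
total n(A) = 0.5823 + 0.1187 = 0.7010 mol

0.701 mol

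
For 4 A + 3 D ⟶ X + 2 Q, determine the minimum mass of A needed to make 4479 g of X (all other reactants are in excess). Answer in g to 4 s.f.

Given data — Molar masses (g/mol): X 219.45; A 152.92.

12480 g

n(X) = 4479 / 219.45 = 20.41 mol
n(A) = (4/1) × 20.41 = 81.64 mol
mass = 81.64 × 152.92 = 12480 g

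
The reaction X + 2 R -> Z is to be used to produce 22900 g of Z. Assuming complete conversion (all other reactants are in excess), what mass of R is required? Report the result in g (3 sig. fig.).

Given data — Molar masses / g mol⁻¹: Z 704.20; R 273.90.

n(Z) = 22900 / 704.20 = 32.52 mol
n(R) = (2/1) × 32.52 = 65.04 mol
mass = 65.04 × 273.90 = 17810 g

17800 g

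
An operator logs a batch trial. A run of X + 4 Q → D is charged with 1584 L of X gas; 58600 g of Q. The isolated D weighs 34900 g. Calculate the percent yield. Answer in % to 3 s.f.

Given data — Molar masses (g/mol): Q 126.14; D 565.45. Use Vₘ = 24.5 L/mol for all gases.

95.5 %

n(X) = 1584 / 24.5 = 64.65 mol
n(Q) = 58600 / 126.14 = 464.6 mol
n/ν → X: 64.65, Q: 116.2; X is limiting.
theoretical n(D) = (1/1) × 64.65 = 64.65 mol → 36560 g
% yield = 34900 / 36560 × 100 = 95.46 %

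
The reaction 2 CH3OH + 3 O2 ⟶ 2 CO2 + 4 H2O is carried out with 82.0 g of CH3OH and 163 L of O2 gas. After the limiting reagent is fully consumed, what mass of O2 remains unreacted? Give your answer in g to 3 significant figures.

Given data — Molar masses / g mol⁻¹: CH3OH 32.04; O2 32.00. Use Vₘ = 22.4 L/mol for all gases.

n(CH3OH) = 82.00 / 32.04 = 2.559 mol
n(O2) = 163.0 / 22.4 = 7.277 mol
n/ν → CH3OH: 1.280, O2: 2.426; CH3OH is limiting.
O2 consumed = (3/2) × 2.559 = 3.839 mol
O2 remaining = 7.277 − 3.839 = 3.438 mol
mass = 3.438 × 32.00 = 110.0 g

110 g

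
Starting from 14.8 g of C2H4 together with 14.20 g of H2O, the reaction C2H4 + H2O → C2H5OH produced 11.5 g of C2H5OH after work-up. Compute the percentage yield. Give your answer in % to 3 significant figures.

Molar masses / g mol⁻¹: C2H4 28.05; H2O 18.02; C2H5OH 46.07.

47.3 %

n(C2H4) = 14.80 / 28.05 = 0.5276 mol
n(H2O) = 14.20 / 18.02 = 0.7880 mol
n/ν for C2H4 = 0.5276/1 = 0.5276
n/ν for H2O = 0.7880/1 = 0.7880
Smallest n/ν is C2H4 → limiting reagent.
theoretical n(C2H5OH) = (1/1) × 0.5276 = 0.5276 mol → 24.31 g
% yield = 11.5 / 24.31 × 100 = 47.31 %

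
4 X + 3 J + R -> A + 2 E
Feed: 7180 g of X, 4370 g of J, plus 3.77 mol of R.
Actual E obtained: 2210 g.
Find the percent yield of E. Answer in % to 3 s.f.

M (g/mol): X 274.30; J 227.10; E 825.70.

35.5 %

n(X) = 7180 / 274.30 = 26.18 mol
n(J) = 4370 / 227.10 = 19.24 mol
n(R) = 3.770 mol
n/ν → X: 6.545, J: 6.413, R: 3.770; R is limiting.
theoretical n(E) = (2/1) × 3.770 = 7.540 mol → 6226 g
% yield = 2210 / 6226 × 100 = 35.50 %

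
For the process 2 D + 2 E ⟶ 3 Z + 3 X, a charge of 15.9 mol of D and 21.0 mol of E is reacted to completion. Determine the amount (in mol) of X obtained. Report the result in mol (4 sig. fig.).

n(D) = 15.90 mol
n(E) = 21.00 mol
n/ν for D = 15.90/2 = 7.950
n/ν for E = 21.00/2 = 10.50
Smallest n/ν is D → limiting reagent.
n(X) = (3/2) × 15.90 = 23.85 mol

23.85 mol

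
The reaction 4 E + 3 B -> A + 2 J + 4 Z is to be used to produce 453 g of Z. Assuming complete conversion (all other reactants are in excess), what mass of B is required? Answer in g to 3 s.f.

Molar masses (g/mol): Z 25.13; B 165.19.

n(Z) = 453 / 25.13 = 18.03 mol
n(B) = (3/4) × 18.03 = 13.52 mol
mass = 13.52 × 165.19 = 2233 g

2230 g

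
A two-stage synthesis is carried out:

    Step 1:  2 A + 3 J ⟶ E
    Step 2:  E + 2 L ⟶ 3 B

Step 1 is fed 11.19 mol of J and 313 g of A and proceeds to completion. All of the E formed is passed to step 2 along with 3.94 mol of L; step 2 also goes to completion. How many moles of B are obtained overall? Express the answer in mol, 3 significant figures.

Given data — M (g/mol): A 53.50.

5.91 mol

Step 1:
n(J) = 11.19 mol
n(A) = 313.0 / 53.50 = 5.850 mol
n/ν for J = 11.19/3 = 3.730
n/ν for A = 5.850/2 = 2.925
Smallest n/ν is A → limiting reagent.
n(E) produced = (1/2) × 5.850 = 2.925 mol
Step 2:
n(E) available = 2.925 mol
n(L) = 3.940 mol
n/ν for E = 2.925/1 = 2.925
n/ν for L = 3.940/2 = 1.970
Smallest n/ν is L → limiting reagent.
n(B) = (3/2) × 3.940 = 5.910 mol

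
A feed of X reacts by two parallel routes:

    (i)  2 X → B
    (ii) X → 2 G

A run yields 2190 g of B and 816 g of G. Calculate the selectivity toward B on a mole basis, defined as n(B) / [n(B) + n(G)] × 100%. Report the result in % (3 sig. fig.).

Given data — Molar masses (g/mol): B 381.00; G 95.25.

n(B) = 2190 / 381.00 = 5.748 mol
n(G) = 816 / 95.25 = 8.567 mol
selectivity = 5.748/(5.748+8.567) × 100 = 40.15 %

40.2 %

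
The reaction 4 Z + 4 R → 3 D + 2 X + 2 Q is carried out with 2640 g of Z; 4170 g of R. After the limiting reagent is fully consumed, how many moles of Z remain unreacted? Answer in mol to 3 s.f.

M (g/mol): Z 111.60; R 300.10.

n(Z) = 2640 / 111.60 = 23.66 mol
n(R) = 4170 / 300.10 = 13.90 mol
n/ν → Z: 5.915, R: 3.475; R is limiting.
Z consumed = (4/4) × 13.90 = 13.90 mol
Z remaining = 23.66 − 13.90 = 9.760 mol

9.76 mol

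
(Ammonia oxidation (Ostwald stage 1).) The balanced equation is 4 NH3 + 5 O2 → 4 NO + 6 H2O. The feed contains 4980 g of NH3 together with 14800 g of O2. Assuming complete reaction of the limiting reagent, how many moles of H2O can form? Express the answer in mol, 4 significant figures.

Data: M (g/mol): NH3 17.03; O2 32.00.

438.6 mol

n(NH3) = 4980 / 17.03 = 292.4 mol
n(O2) = 14800 / 32.00 = 462.5 mol
n/ν → NH3: 73.10, O2: 92.50; NH3 is limiting.
n(H2O) = (6/4) × 292.4 = 438.6 mol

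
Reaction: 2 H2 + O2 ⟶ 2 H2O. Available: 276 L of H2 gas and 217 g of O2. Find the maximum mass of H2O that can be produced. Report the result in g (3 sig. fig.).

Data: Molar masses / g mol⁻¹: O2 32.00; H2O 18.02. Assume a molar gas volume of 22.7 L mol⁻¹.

n(H2) = 276.0 / 22.7 = 12.16 mol
n(O2) = 217.0 / 32.00 = 6.781 mol
n/ν → H2: 6.080, O2: 6.781; H2 is limiting.
n(H2O) = (2/2) × 12.16 = 12.16 mol
mass = 12.16 × 18.02 = 219.1 g

219 g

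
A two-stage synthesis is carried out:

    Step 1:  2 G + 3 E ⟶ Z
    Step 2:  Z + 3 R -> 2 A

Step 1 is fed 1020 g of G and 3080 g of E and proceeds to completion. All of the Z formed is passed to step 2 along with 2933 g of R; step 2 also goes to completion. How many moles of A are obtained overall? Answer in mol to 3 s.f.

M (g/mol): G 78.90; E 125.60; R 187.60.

10.4 mol

Step 1:
n(G) = 1020 / 78.90 = 12.93 mol
n(E) = 3080 / 125.60 = 24.52 mol
n/ν for G = 12.93/2 = 6.465
n/ν for E = 24.52/3 = 8.173
Smallest n/ν is G → limiting reagent.
n(Z) produced = (1/2) × 12.93 = 6.465 mol
Step 2:
n(Z) available = 6.465 mol
n(R) = 2933 / 187.60 = 15.63 mol
n/ν for Z = 6.465/1 = 6.465
n/ν for R = 15.63/3 = 5.210
Smallest n/ν is R → limiting reagent.
n(A) = (2/3) × 15.63 = 10.42 mol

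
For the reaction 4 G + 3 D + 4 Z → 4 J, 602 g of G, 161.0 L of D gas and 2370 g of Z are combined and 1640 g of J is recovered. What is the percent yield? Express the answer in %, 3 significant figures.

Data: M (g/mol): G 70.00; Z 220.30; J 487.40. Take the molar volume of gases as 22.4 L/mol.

n(G) = 602.0 / 70.00 = 8.600 mol
n(D) = 161.0 / 22.4 = 7.188 mol
n(Z) = 2370 / 220.30 = 10.76 mol
n/ν for G = 8.600/4 = 2.150
n/ν for D = 7.188/3 = 2.396
n/ν for Z = 10.76/4 = 2.690
Smallest n/ν is G → limiting reagent.
theoretical n(J) = (4/4) × 8.600 = 8.600 mol → 4192 g
% yield = 1640 / 4192 × 100 = 39.12 %

39.1 %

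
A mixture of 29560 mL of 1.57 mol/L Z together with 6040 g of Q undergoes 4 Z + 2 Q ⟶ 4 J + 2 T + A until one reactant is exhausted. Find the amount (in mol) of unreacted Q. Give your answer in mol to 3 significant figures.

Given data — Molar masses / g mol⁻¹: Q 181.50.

n(Z) = 1.57 × 29560/1000 = 46.41 mol
n(Q) = 6040 / 181.50 = 33.28 mol
n/ν for Z = 46.41/4 = 11.60
n/ν for Q = 33.28/2 = 16.64
Smallest n/ν is Z → limiting reagent.
Q consumed = (2/4) × 46.41 = 23.21 mol
Q remaining = 33.28 − 23.21 = 10.07 mol

10.1 mol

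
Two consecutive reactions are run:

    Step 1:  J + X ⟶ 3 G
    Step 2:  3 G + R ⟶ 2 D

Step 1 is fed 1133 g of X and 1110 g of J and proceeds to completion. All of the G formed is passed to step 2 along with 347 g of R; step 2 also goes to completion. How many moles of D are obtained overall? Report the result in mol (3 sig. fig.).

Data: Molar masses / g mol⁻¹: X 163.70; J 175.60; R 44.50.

Step 1:
n(X) = 1133 / 163.70 = 6.921 mol
n(J) = 1110 / 175.60 = 6.321 mol
n/ν for X = 6.921/1 = 6.921
n/ν for J = 6.321/1 = 6.321
Smallest n/ν is J → limiting reagent.
n(G) produced = (3/1) × 6.321 = 18.96 mol
Step 2:
n(G) available = 18.96 mol
n(R) = 347.0 / 44.50 = 7.798 mol
n/ν for G = 18.96/3 = 6.320
n/ν for R = 7.798/1 = 7.798
Smallest n/ν is G → limiting reagent.
n(D) = (2/3) × 18.96 = 12.64 mol

12.6 mol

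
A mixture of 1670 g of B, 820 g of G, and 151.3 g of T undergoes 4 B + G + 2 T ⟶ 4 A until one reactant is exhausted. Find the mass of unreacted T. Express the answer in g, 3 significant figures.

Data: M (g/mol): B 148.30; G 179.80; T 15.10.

n(B) = 1670 / 148.30 = 11.26 mol
n(G) = 820.0 / 179.80 = 4.561 mol
n(T) = 151.3 / 15.10 = 10.02 mol
n/ν for B = 11.26/4 = 2.815
n/ν for G = 4.561/1 = 4.561
n/ν for T = 10.02/2 = 5.010
Smallest n/ν is B → limiting reagent.
T consumed = (2/4) × 11.26 = 5.630 mol
T remaining = 10.02 − 5.630 = 4.390 mol
mass = 4.390 × 15.10 = 66.29 g

66.3 g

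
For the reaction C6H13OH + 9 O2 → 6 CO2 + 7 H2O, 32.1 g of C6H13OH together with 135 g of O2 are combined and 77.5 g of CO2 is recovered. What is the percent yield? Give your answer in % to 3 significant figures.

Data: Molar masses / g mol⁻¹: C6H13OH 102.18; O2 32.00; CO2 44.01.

n(C6H13OH) = 32.10 / 102.18 = 0.3142 mol
n(O2) = 135.0 / 32.00 = 4.219 mol
n/ν for C6H13OH = 0.3142/1 = 0.3142
n/ν for O2 = 4.219/9 = 0.4688
Smallest n/ν is C6H13OH → limiting reagent.
theoretical n(CO2) = (6/1) × 0.3142 = 1.885 mol → 82.96 g
% yield = 77.5 / 82.96 × 100 = 93.42 %

93.4 %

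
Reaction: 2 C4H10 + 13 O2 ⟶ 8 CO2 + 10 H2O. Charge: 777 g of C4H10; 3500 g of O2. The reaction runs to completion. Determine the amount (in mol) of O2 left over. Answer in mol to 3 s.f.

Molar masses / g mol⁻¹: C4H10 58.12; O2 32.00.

22.5 mol

n(C4H10) = 777.0 / 58.12 = 13.37 mol
n(O2) = 3500 / 32.00 = 109.4 mol
n/ν for C4H10 = 13.37/2 = 6.685
n/ν for O2 = 109.4/13 = 8.415
Smallest n/ν is C4H10 → limiting reagent.
O2 consumed = (13/2) × 13.37 = 86.91 mol
O2 remaining = 109.4 − 86.91 = 22.49 mol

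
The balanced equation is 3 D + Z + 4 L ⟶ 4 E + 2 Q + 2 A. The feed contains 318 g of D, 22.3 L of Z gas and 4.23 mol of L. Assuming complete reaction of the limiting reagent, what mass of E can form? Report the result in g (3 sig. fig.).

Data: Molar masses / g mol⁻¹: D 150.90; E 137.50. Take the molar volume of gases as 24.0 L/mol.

n(D) = 318.0 / 150.90 = 2.107 mol
n(Z) = 22.30 / 24.0 = 0.9292 mol
n(L) = 4.230 mol
n/ν → D: 0.7023, Z: 0.9292, L: 1.058; D is limiting.
n(E) = (4/3) × 2.107 = 2.809 mol
mass = 2.809 × 137.50 = 386.2 g

386 g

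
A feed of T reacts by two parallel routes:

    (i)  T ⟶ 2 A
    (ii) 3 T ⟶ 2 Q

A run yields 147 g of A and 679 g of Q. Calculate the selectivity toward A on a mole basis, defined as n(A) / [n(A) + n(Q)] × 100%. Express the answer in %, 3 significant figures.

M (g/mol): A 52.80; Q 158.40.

39.4 %

n(A) = 147 / 52.80 = 2.784 mol
n(Q) = 679 / 158.40 = 4.287 mol
selectivity = 2.784/(2.784+4.287) × 100 = 39.37 %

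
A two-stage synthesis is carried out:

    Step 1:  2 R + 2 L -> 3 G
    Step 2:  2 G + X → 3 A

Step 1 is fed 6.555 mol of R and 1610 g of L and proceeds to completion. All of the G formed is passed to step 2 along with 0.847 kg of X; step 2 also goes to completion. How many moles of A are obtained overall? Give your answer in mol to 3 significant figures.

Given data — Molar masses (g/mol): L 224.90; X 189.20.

Step 1:
n(R) = 6.555 mol
n(L) = 1610 / 224.90 = 7.159 mol
n/ν for R = 6.555/2 = 3.278
n/ν for L = 7.159/2 = 3.580
Smallest n/ν is R → limiting reagent.
n(G) produced = (3/2) × 6.555 = 9.833 mol
Step 2:
n(G) available = 9.833 mol
n(X) = 0.8470×1000 / 189.20 = 4.477 mol
n/ν for G = 9.833/2 = 4.917
n/ν for X = 4.477/1 = 4.477
Smallest n/ν is X → limiting reagent.
n(A) = (3/1) × 4.477 = 13.43 mol

13.4 mol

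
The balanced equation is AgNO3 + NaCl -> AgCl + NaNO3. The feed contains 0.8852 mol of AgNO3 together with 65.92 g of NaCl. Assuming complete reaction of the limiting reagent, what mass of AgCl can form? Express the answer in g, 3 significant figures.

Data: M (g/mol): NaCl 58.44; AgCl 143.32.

127 g

n(AgNO3) = 0.8852 mol
n(NaCl) = 65.92 / 58.44 = 1.128 mol
n/ν for AgNO3 = 0.8852/1 = 0.8852
n/ν for NaCl = 1.128/1 = 1.128
Smallest n/ν is AgNO3 → limiting reagent.
n(AgCl) = (1/1) × 0.8852 = 0.8852 mol
mass = 0.8852 × 143.32 = 126.9 g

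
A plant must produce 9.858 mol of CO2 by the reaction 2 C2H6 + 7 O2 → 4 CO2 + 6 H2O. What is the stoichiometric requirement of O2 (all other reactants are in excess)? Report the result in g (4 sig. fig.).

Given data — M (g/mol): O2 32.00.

n(CO2) = 9.858 mol
n(O2) = (7/4) × 9.858 = 17.25 mol
mass = 17.25 × 32.00 = 552.0 g

552.0 g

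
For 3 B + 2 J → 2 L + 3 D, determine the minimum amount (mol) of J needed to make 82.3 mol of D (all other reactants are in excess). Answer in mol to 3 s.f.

54.9 mol

n(D) = 82.30 mol
n(J) = (2/3) × 82.30 = 54.87 mol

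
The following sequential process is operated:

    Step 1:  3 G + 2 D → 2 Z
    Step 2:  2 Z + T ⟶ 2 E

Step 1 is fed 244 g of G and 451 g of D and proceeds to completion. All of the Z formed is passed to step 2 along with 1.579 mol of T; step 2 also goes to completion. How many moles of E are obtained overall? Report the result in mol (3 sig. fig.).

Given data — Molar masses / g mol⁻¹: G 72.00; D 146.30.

2.26 mol

Step 1:
n(G) = 244.0 / 72.00 = 3.389 mol
n(D) = 451.0 / 146.30 = 3.083 mol
n/ν for G = 3.389/3 = 1.130
n/ν for D = 3.083/2 = 1.542
Smallest n/ν is G → limiting reagent.
n(Z) produced = (2/3) × 3.389 = 2.259 mol
Step 2:
n(Z) available = 2.259 mol
n(T) = 1.579 mol
n/ν for Z = 2.259/2 = 1.130
n/ν for T = 1.579/1 = 1.579
Smallest n/ν is Z → limiting reagent.
n(E) = (2/2) × 2.259 = 2.259 mol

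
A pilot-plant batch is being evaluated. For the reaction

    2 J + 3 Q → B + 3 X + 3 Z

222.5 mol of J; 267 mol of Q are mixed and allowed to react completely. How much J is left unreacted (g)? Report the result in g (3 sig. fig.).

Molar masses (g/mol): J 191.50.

8520 g

n(J) = 222.5 mol
n(Q) = 267.0 mol
n/ν for J = 222.5/2 = 111.3
n/ν for Q = 267.0/3 = 89.00
Smallest n/ν is Q → limiting reagent.
J consumed = (2/3) × 267.0 = 178.0 mol
J remaining = 222.5 − 178.0 = 44.50 mol
mass = 44.50 × 191.50 = 8522 g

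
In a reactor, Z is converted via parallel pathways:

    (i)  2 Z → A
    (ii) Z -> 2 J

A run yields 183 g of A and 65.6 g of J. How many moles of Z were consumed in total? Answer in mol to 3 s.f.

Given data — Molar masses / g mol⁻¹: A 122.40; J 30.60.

4.06 mol

n(A) = 183 / 122.40 = 1.495 mol
n(J) = 65.6 / 30.60 = 2.144 mol
n(Z) via (i) = (2/1)×1.495 = 2.990 mol
n(Z) via (ii) = (1/2)×2.144 = 1.072 mol
total n(Z) = 2.990 + 1.072 = 4.062 mol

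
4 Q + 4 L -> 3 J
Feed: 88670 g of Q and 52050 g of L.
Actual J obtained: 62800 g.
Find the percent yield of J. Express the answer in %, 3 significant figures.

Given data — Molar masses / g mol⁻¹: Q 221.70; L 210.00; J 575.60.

58.7 %

n(Q) = 88670 / 221.70 = 400.0 mol
n(L) = 52050 / 210.00 = 247.9 mol
n/ν for Q = 400.0/4 = 100.0
n/ν for L = 247.9/4 = 61.98
Smallest n/ν is L → limiting reagent.
theoretical n(J) = (3/4) × 247.9 = 185.9 mol → 107000 g
% yield = 62800 / 107000 × 100 = 58.69 %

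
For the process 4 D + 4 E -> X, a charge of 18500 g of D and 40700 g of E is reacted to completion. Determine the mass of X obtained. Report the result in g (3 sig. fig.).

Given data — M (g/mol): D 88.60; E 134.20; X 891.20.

n(D) = 18500 / 88.60 = 208.8 mol
n(E) = 40700 / 134.20 = 303.3 mol
n/ν for D = 208.8/4 = 52.20
n/ν for E = 303.3/4 = 75.83
Smallest n/ν is D → limiting reagent.
n(X) = (1/4) × 208.8 = 52.20 mol
mass = 52.20 × 891.20 = 46520 g

46500 g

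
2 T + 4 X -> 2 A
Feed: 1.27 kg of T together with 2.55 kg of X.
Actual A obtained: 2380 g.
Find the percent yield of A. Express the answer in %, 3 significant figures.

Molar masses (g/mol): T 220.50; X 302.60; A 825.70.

68.4 %

n(T) = 1.270×1000 / 220.50 = 5.760 mol
n(X) = 2.550×1000 / 302.60 = 8.427 mol
n/ν for T = 5.760/2 = 2.880
n/ν for X = 8.427/4 = 2.107
Smallest n/ν is X → limiting reagent.
theoretical n(A) = (2/4) × 8.427 = 4.214 mol → 3479 g
% yield = 2380 / 3479 × 100 = 68.41 %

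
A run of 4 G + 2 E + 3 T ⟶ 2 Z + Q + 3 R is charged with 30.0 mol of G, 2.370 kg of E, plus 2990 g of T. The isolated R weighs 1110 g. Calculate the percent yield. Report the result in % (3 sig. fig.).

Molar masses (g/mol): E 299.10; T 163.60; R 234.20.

n(G) = 30.00 mol
n(E) = 2.370×1000 / 299.10 = 7.924 mol
n(T) = 2990 / 163.60 = 18.28 mol
n/ν → G: 7.500, E: 3.962, T: 6.093; E is limiting.
theoretical n(R) = (3/2) × 7.924 = 11.89 mol → 2785 g
% yield = 1110 / 2785 × 100 = 39.86 %

39.9 %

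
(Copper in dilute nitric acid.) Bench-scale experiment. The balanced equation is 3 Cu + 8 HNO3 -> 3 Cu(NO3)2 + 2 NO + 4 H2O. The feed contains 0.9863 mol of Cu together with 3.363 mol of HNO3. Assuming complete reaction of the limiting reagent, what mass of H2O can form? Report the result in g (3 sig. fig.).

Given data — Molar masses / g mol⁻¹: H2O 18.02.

n(Cu) = 0.9863 mol
n(HNO3) = 3.363 mol
n/ν for Cu = 0.9863/3 = 0.3288
n/ν for HNO3 = 3.363/8 = 0.4204
Smallest n/ν is Cu → limiting reagent.
n(H2O) = (4/3) × 0.9863 = 1.315 mol
mass = 1.315 × 18.02 = 23.70 g

23.7 g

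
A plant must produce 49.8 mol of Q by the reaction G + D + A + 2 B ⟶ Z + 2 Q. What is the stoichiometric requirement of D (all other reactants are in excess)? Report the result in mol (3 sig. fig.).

24.9 mol

n(Q) = 49.80 mol
n(D) = (1/2) × 49.80 = 24.90 mol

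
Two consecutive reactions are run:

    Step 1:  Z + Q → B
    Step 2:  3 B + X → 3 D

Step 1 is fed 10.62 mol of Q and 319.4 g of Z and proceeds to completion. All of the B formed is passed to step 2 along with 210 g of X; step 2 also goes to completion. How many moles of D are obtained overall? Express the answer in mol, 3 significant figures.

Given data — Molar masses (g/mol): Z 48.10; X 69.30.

Step 1:
n(Q) = 10.62 mol
n(Z) = 319.4 / 48.10 = 6.640 mol
n/ν for Q = 10.62/1 = 10.62
n/ν for Z = 6.640/1 = 6.640
Smallest n/ν is Z → limiting reagent.
n(B) produced = (1/1) × 6.640 = 6.640 mol
Step 2:
n(B) available = 6.640 mol
n(X) = 210.0 / 69.30 = 3.030 mol
n/ν for B = 6.640/3 = 2.213
n/ν for X = 3.030/1 = 3.030
Smallest n/ν is B → limiting reagent.
n(D) = (3/3) × 6.640 = 6.640 mol

6.64 mol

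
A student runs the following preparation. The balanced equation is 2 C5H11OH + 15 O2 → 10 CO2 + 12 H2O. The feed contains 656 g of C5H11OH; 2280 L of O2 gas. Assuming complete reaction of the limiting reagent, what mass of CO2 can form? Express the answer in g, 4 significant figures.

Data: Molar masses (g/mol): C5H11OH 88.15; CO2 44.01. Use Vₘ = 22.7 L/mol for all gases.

n(C5H11OH) = 656.0 / 88.15 = 7.442 mol
n(O2) = 2280 / 22.7 = 100.4 mol
n/ν for C5H11OH = 7.442/2 = 3.721
n/ν for O2 = 100.4/15 = 6.693
Smallest n/ν is C5H11OH → limiting reagent.
n(CO2) = (10/2) × 7.442 = 37.21 mol
mass = 37.21 × 44.01 = 1638 g

1638 g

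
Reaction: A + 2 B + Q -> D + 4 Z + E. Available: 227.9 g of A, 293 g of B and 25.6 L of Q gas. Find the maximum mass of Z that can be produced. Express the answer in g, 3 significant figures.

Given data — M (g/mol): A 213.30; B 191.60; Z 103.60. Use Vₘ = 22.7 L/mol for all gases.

n(A) = 227.9 / 213.30 = 1.068 mol
n(B) = 293.0 / 191.60 = 1.529 mol
n(Q) = 25.60 / 22.7 = 1.128 mol
n/ν for A = 1.068/1 = 1.068
n/ν for B = 1.529/2 = 0.7645
n/ν for Q = 1.128/1 = 1.128
Smallest n/ν is B → limiting reagent.
n(Z) = (4/2) × 1.529 = 3.058 mol
mass = 3.058 × 103.60 = 316.8 g

317 g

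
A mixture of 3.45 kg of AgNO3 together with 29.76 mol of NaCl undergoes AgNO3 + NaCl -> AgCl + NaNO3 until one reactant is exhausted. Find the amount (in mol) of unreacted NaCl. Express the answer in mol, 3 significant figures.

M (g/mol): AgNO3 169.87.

n(AgNO3) = 3.450×1000 / 169.87 = 20.31 mol
n(NaCl) = 29.76 mol
n/ν for AgNO3 = 20.31/1 = 20.31
n/ν for NaCl = 29.76/1 = 29.76
Smallest n/ν is AgNO3 → limiting reagent.
NaCl consumed = (1/1) × 20.31 = 20.31 mol
NaCl remaining = 29.76 − 20.31 = 9.450 mol

9.45 mol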